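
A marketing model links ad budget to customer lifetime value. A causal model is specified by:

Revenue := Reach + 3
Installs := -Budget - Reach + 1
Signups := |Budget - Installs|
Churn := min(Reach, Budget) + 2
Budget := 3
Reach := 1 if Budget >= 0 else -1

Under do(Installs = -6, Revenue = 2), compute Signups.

Setting Installs = -6, Revenue = 2 by intervention discards those variables' equations.
Signups = |Budget - Installs|  [with Budget=3, Installs=-6]  = 9

9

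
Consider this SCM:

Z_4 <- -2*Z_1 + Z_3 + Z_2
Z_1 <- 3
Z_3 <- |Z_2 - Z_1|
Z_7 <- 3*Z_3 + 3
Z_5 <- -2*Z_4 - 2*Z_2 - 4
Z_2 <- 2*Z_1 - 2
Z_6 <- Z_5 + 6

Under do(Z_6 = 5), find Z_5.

do(Z_6=5) replaces the equation Z_6 <- Z_5 + 6 with the constant Z_6 = 5.
Since Z_5 is not a descendant of the intervened variable, it is unaffected.
Z_2 = 2*Z_1 - 2  [with Z_1=3]  = 4
Z_3 = |Z_2 - Z_1|  [with Z_2=4, Z_1=3]  = 1
Z_4 = -2*Z_1 + Z_3 + Z_2  [with Z_1=3, Z_3=1, Z_2=4]  = -1
Z_5 = -2*Z_4 - 2*Z_2 - 4  [with Z_4=-1, Z_2=4]  = -10

-10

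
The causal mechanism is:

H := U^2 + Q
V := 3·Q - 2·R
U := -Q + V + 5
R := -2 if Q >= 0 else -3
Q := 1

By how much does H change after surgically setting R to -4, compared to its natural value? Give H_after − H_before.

104

do(R=-4) replaces the equation R := -2 if Q >= 0 else -3 with the constant R = -4.
V = 3·Q - 2·R  [with Q=1, R=-4]  = 11
U = -Q + V + 5  [with Q=1, V=11]  = 15
H = U^2 + Q  [with U=15, Q=1]  = 226
Without intervention: R = -2 if Q >= 0 else -3  [with Q=1]  = -2; V = 3·Q - 2·R  [with Q=1, R=-2]  = 7; U = -Q + V + 5  [with Q=1, V=7]  = 11; H = U^2 + Q  [with U=11, Q=1]  = 122.
Change = 226 − 122 = 104.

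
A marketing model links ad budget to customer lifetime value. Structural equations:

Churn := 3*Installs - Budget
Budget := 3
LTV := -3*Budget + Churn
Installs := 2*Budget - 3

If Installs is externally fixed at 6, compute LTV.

Under do(Installs=6), the mechanism Installs := 2*Budget - 3 is discarded; Installs is fixed at 6.
Churn = 3*Installs - Budget  [with Installs=6, Budget=3]  = 15
LTV = -3*Budget + Churn  [with Budget=3, Churn=15]  = 6

6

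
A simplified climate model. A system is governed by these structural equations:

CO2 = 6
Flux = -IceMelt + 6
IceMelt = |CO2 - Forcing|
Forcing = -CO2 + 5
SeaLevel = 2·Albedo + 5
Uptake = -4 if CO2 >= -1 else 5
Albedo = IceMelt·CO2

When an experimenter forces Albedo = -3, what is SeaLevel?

-1

Intervening sets Albedo = -3 and removes its equation (Albedo = IceMelt·CO2).
SeaLevel = 2·Albedo + 5  [with Albedo=-3]  = -1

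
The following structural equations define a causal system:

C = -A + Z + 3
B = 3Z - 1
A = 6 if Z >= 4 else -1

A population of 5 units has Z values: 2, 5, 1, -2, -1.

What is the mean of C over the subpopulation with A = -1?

4

Observing A=-1 restricts to units where A's equation naturally yields -1: Z ∈ {2, 1, -2, -1}. In that subpopulation C = 6, 5, 2, 3, mean 4.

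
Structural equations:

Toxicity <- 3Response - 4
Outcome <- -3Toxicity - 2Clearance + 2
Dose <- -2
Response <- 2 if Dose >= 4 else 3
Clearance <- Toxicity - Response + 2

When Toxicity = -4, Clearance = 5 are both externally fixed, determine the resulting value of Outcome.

Setting Toxicity = -4, Clearance = 5 by intervention discards those variables' equations.
Outcome = -3Toxicity - 2Clearance + 2  [with Toxicity=-4, Clearance=5]  = 4

4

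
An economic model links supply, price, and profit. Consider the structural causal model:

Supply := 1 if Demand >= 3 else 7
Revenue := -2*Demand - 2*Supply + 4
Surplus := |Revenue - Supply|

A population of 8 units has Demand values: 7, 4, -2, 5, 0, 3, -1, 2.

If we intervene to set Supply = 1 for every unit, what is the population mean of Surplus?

The intervention sets Supply=1 in all 8 units regardless of Demand. Recomputing Surplus per unit gives 13, 7, 5, 9, 1, 5, 3, 3; average 5.75.

5.75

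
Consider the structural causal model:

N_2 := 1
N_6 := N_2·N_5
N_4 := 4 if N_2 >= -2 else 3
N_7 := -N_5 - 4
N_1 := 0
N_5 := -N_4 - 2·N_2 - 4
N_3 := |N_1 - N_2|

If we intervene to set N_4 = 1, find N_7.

3

The intervention breaks the incoming arrows to N_4: N_4 := 4 if N_2 >= -2 else 3 no longer applies, and N_4 = 1.
N_5 = -N_4 - 2·N_2 - 4  [with N_4=1, N_2=1]  = -7
N_7 = -N_5 - 4  [with N_5=-7]  = 3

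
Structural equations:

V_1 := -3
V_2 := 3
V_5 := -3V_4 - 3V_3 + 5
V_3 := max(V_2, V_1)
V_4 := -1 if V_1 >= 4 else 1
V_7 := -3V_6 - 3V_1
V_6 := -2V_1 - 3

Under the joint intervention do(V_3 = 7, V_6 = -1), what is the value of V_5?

The joint intervention fixes V_3 = 7, V_6 = -1, removing each variable's own equation.
V_4 = -1 if V_1 >= 4 else 1  [with V_1=-3]  = 1
V_5 = -3V_4 - 3V_3 + 5  [with V_4=1, V_3=7]  = -19

-19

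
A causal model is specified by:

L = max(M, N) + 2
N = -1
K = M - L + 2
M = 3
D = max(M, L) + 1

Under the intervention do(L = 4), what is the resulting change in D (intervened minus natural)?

-1

The intervention breaks the incoming arrows to L: L = max(M, N) + 2 no longer applies, and L = 4.
D = max(M, L) + 1  [with M=3, L=4]  = 5
Without intervention: L = max(M, N) + 2  [with M=3, N=-1]  = 5; D = max(M, L) + 1  [with M=3, L=5]  = 6.
Change = 5 − 6 = -1.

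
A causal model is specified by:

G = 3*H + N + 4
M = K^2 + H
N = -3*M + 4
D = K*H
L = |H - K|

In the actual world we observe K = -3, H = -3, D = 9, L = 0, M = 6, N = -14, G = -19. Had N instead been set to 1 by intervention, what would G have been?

-4

Intervening sets N = 1 and removes its equation (N = -3*M + 4).
G = 3*H + N + 4  [with H=-3, N=1]  = -4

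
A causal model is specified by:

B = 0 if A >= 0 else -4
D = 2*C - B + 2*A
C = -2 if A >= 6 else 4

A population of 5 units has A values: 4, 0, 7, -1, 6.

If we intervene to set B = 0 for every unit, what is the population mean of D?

Every unit gets B=0 under the intervention. D values become 16, 8, 10, 6, 8; E[D|do(B=0)] = 9.6.

9.6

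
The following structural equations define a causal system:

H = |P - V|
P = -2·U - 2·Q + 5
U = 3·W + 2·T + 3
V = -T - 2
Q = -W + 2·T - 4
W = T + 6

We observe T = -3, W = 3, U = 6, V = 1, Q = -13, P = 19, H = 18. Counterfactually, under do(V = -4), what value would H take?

The intervention breaks the incoming arrows to V: V = -T - 2 no longer applies, and V = -4.
W = T + 6  [with T=-3]  = 3
U = 3·W + 2·T + 3  [with W=3, T=-3]  = 6
Q = -W + 2·T - 4  [with W=3, T=-3]  = -13
P = -2·U - 2·Q + 5  [with U=6, Q=-13]  = 19
H = |P - V|  [with P=19, V=-4]  = 23

23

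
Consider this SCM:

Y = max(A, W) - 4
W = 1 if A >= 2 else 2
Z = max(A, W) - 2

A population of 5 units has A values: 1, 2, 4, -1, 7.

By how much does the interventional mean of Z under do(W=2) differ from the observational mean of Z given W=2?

1.4

do(W=2) breaks W's dependence on A. With W=2 fixed, Z across the units is 0, 0, 2, 0, 5, mean 1.4.
Observing W=2 restricts to units where W's equation naturally yields 2: A ∈ {1, -1}. In that subpopulation Z = 0, 0, mean 0.
Difference = 1.4 − 0 = 1.4.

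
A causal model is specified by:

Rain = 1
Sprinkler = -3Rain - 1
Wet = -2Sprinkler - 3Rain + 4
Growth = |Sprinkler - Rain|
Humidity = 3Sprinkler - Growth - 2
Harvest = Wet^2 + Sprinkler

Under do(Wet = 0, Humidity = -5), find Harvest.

-4

Setting Wet = 0, Humidity = -5 by intervention discards those variables' equations.
Sprinkler = -3Rain - 1  [with Rain=1]  = -4
Harvest = Wet^2 + Sprinkler  [with Wet=0, Sprinkler=-4]  = -4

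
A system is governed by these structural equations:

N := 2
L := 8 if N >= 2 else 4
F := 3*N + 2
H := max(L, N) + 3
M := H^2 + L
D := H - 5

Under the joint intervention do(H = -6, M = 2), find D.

-11

The joint intervention fixes H = -6, M = 2, removing each variable's own equation.
D = H - 5  [with H=-6]  = -11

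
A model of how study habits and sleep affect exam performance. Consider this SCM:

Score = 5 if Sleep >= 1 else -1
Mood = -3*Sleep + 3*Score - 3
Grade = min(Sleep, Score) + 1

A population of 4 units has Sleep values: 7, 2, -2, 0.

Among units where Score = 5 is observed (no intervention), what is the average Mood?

E[Mood|Score=5] averages over only the 2 units with Score=5 (Sleep = 7, 2): Mood = -9, 6, mean -1.5.

-1.5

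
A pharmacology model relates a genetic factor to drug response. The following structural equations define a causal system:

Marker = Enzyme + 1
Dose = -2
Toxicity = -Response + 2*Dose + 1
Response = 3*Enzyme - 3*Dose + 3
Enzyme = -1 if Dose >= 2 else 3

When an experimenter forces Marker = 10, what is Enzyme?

Under do(Marker=10), the mechanism Marker = Enzyme + 1 is discarded; Marker is fixed at 10.
Since Enzyme is not a descendant of the intervened variable, it is unaffected.
Enzyme = -1 if Dose >= 2 else 3  [with Dose=-2]  = 3

3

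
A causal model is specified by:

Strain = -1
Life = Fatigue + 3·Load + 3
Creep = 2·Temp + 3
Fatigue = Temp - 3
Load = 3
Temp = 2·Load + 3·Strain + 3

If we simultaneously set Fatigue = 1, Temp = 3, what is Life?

The joint intervention fixes Fatigue = 1, Temp = 3, removing each variable's own equation.
Life = Fatigue + 3·Load + 3  [with Fatigue=1, Load=3]  = 13

13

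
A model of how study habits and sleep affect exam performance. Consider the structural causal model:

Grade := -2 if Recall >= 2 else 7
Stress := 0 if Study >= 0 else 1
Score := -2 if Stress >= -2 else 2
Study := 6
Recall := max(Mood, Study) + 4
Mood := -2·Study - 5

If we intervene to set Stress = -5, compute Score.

2

The intervention breaks the incoming arrows to Stress: Stress := 0 if Study >= 0 else 1 no longer applies, and Stress = -5.
Score = -2 if Stress >= -2 else 2  [with Stress=-5]  = 2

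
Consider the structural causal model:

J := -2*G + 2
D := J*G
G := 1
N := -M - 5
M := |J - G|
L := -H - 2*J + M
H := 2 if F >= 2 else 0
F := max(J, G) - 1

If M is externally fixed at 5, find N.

-10

Intervening sets M = 5 and removes its equation (M := |J - G|).
N = -M - 5  [with M=5]  = -10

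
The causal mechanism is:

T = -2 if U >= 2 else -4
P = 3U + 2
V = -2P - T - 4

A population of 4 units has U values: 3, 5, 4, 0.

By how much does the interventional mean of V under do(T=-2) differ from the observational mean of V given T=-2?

do(T=-2) breaks T's dependence on U. With T=-2 fixed, V across the units is -24, -36, -30, -6, mean -24.
Conditioning on T=-2 selects the 3 unit(s) with U ∈ {3, 5, 4}. Their V values: -24, -36, -30. Mean = -30.
Difference = -24 − (-30) = 6.

6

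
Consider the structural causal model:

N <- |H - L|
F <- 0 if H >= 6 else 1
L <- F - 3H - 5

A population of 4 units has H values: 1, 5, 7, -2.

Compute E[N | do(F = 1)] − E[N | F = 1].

do(F=1) breaks F's dependence on H. With F=1 fixed, N across the units is 8, 24, 32, 4, mean 17.
Conditioning on F=1 selects the 3 unit(s) with H ∈ {1, 5, -2}. Their N values: 8, 24, 4. Mean = 12.
Difference = 17 − 12 = 5.

5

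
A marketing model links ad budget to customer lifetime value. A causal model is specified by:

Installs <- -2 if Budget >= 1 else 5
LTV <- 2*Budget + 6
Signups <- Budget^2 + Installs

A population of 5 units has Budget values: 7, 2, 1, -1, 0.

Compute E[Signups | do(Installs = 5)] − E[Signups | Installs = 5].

Every unit gets Installs=5 under the intervention. Signups values become 54, 9, 6, 6, 5; E[Signups|do(Installs=5)] = 16.
E[Signups|Installs=5] averages over only the 2 units with Installs=5 (Budget = -1, 0): Signups = 6, 5, mean 5.5.
Difference = 16 − 5.5 = 10.5.

10.5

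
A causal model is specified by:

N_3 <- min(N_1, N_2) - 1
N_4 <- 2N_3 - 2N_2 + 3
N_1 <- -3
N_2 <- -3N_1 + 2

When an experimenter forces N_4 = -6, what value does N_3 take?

Under do(N_4=-6), the mechanism N_4 <- 2N_3 - 2N_2 + 3 is discarded; N_4 is fixed at -6.
Since N_3 is not a descendant of the intervened variable, it is unaffected.
N_2 = -3N_1 + 2  [with N_1=-3]  = 11
N_3 = min(N_1, N_2) - 1  [with N_1=-3, N_2=11]  = -4

-4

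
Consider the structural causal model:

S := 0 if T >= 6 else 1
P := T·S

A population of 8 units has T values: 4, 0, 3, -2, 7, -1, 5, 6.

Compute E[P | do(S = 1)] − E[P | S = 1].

1.25

Under do(S=1), S's equation is replaced by S=1 for every unit. Per-unit P: 4, 0, 3, -2, 7, -1, 5, 6. Mean = 2.75.
Conditioning on S=1 selects the 6 unit(s) with T ∈ {4, 0, 3, -2, -1, 5}. Their P values: 4, 0, 3, -2, -1, 5. Mean = 1.5.
Difference = 2.75 − 1.5 = 1.25.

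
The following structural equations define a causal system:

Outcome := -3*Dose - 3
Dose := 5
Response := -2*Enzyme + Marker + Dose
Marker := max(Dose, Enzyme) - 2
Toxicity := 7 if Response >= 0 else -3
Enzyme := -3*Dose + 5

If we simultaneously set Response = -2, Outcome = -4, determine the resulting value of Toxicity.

Setting Response = -2, Outcome = -4 by intervention discards those variables' equations.
Toxicity = 7 if Response >= 0 else -3  [with Response=-2]  = -3

-3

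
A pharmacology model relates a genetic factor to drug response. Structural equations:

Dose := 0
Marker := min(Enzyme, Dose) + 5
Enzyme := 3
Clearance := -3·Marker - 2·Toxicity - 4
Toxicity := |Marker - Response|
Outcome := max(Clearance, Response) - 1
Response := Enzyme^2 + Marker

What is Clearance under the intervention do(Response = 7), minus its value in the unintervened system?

Under do(Response=7), the mechanism Response := Enzyme^2 + Marker is discarded; Response is fixed at 7.
Marker = min(Enzyme, Dose) + 5  [with Enzyme=3, Dose=0]  = 5
Toxicity = |Marker - Response|  [with Marker=5, Response=7]  = 2
Clearance = -3·Marker - 2·Toxicity - 4  [with Marker=5, Toxicity=2]  = -23
Without intervention: Marker = min(Enzyme, Dose) + 5  [with Enzyme=3, Dose=0]  = 5; Response = Enzyme^2 + Marker  [with Enzyme=3, Marker=5]  = 14; Toxicity = |Marker - Response|  [with Marker=5, Response=14]  = 9; Clearance = -3·Marker - 2·Toxicity - 4  [with Marker=5, Toxicity=9]  = -37.
Change = -23 − (-37) = 14.

14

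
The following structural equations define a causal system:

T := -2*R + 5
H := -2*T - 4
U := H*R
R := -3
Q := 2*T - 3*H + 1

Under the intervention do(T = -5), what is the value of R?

Under do(T=-5), the mechanism T := -2*R + 5 is discarded; T is fixed at -5.
R is not downstream of the intervention, so its value is determined by the original equations.

-3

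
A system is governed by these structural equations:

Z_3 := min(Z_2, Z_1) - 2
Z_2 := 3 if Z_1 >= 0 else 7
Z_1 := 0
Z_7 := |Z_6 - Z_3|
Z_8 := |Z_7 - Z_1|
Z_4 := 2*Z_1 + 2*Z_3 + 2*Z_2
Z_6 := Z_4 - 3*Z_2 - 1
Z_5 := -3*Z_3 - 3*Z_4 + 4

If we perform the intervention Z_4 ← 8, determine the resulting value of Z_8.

do(Z_4=8) replaces the equation Z_4 := 2*Z_1 + 2*Z_3 + 2*Z_2 with the constant Z_4 = 8.
Z_2 = 3 if Z_1 >= 0 else 7  [with Z_1=0]  = 3
Z_3 = min(Z_2, Z_1) - 2  [with Z_2=3, Z_1=0]  = -2
Z_6 = Z_4 - 3*Z_2 - 1  [with Z_4=8, Z_2=3]  = -2
Z_7 = |Z_6 - Z_3|  [with Z_6=-2, Z_3=-2]  = 0
Z_8 = |Z_7 - Z_1|  [with Z_7=0, Z_1=0]  = 0

0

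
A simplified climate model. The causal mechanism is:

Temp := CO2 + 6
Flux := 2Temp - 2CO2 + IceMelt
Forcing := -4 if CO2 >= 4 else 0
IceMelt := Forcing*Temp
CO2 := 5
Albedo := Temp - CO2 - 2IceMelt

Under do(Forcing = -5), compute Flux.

-43

Under do(Forcing=-5), the mechanism Forcing := -4 if CO2 >= 4 else 0 is discarded; Forcing is fixed at -5.
Temp = CO2 + 6  [with CO2=5]  = 11
IceMelt = Forcing*Temp  [with Forcing=-5, Temp=11]  = -55
Flux = 2Temp - 2CO2 + IceMelt  [with Temp=11, CO2=5, IceMelt=-55]  = -43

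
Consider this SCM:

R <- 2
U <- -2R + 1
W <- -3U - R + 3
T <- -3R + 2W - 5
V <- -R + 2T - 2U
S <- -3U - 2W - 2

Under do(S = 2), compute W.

10

do(S=2) replaces the equation S <- -3U - 2W - 2 with the constant S = 2.
W is not downstream of the intervention, so its value is determined by the original equations.
U = -2R + 1  [with R=2]  = -3
W = -3U - R + 3  [with U=-3, R=2]  = 10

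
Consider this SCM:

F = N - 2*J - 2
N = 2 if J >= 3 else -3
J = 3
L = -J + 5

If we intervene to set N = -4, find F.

-12

Under do(N=-4), the mechanism N = 2 if J >= 3 else -3 is discarded; N is fixed at -4.
F = N - 2*J - 2  [with N=-4, J=3]  = -12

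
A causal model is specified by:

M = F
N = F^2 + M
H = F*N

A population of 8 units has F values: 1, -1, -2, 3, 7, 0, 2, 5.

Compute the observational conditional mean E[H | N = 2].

-1

E[H|N=2] averages over only the 2 units with N=2 (F = 1, -2): H = 2, -4, mean -1.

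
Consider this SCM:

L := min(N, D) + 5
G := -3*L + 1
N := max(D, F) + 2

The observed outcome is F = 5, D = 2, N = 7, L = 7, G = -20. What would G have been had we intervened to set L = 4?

Intervening sets L = 4 and removes its equation (L := min(N, D) + 5).
G = -3*L + 1  [with L=4]  = -11

-11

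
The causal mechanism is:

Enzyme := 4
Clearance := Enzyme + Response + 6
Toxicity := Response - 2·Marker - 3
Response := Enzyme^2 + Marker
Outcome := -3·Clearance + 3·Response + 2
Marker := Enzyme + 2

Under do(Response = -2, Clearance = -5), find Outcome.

Setting Response = -2, Clearance = -5 by intervention discards those variables' equations.
Outcome = -3·Clearance + 3·Response + 2  [with Clearance=-5, Response=-2]  = 11

11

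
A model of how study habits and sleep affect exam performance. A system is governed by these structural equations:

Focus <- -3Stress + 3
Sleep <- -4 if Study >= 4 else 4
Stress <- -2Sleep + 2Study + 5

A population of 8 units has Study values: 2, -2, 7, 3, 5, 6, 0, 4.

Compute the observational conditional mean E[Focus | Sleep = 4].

7.5

Conditioning on Sleep=4 selects the 4 unit(s) with Study ∈ {2, -2, 3, 0}. Their Focus values: 0, 24, -6, 12. Mean = 7.5.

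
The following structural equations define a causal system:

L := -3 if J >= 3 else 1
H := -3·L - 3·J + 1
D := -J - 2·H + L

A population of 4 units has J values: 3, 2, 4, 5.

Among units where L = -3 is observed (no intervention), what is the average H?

-2

Conditioning on L=-3 selects the 3 unit(s) with J ∈ {3, 4, 5}. Their H values: 1, -2, -5. Mean = -2.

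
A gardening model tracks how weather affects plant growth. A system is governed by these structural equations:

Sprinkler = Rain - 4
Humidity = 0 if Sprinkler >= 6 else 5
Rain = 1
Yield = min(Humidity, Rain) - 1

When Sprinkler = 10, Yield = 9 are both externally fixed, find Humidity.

The joint intervention fixes Sprinkler = 10, Yield = 9, removing each variable's own equation.
Humidity = 0 if Sprinkler >= 6 else 5  [with Sprinkler=10]  = 0

0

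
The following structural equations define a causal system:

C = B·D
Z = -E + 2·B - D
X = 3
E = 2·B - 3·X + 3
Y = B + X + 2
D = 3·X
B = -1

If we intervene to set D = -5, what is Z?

11

Intervening sets D = -5 and removes its equation (D = 3·X).
E = 2·B - 3·X + 3  [with B=-1, X=3]  = -8
Z = -E + 2·B - D  [with E=-8, B=-1, D=-5]  = 11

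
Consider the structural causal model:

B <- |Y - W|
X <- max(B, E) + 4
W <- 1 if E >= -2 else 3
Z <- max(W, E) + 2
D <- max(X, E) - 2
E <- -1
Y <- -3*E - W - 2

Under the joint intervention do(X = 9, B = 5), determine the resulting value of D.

7

Setting X = 9, B = 5 by intervention discards those variables' equations.
D = max(X, E) - 2  [with X=9, E=-1]  = 7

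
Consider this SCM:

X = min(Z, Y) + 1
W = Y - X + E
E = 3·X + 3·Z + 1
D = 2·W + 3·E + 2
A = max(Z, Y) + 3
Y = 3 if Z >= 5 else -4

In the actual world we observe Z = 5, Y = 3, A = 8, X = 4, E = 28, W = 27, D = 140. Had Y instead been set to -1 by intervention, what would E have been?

16

do(Y=-1) replaces the equation Y = 3 if Z >= 5 else -4 with the constant Y = -1.
X = min(Z, Y) + 1  [with Z=5, Y=-1]  = 0
E = 3·X + 3·Z + 1  [with X=0, Z=5]  = 16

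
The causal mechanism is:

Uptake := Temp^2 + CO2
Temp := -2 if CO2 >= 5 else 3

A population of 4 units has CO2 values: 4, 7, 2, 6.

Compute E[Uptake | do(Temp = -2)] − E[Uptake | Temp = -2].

Under do(Temp=-2), Temp's equation is replaced by Temp=-2 for every unit. Per-unit Uptake: 8, 11, 6, 10. Mean = 8.75.
E[Uptake|Temp=-2] averages over only the 2 units with Temp=-2 (CO2 = 7, 6): Uptake = 11, 10, mean 10.5.
Difference = 8.75 − 10.5 = -1.75.

-1.75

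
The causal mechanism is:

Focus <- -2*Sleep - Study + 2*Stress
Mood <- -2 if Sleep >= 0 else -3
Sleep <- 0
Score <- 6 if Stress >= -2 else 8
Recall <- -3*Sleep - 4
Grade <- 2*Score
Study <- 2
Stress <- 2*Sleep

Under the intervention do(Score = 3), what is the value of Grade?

6

do(Score=3) replaces the equation Score <- 6 if Stress >= -2 else 8 with the constant Score = 3.
Grade = 2*Score  [with Score=3]  = 6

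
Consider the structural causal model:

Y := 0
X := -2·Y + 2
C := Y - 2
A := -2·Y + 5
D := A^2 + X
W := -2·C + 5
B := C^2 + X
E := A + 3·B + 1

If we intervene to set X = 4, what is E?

do(X=4) replaces the equation X := -2·Y + 2 with the constant X = 4.
C = Y - 2  [with Y=0]  = -2
A = -2·Y + 5  [with Y=0]  = 5
B = C^2 + X  [with C=-2, X=4]  = 8
E = A + 3·B + 1  [with A=5, B=8]  = 30

30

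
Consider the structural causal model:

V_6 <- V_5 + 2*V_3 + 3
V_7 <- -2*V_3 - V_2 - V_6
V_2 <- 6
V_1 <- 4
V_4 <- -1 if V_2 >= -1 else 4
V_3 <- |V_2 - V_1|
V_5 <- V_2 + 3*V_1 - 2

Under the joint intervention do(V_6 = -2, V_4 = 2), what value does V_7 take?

-8

Under do(V_6 = -2, V_4 = 2), each intervened variable's structural equation is replaced by its fixed value.
V_3 = |V_2 - V_1|  [with V_2=6, V_1=4]  = 2
V_7 = -2*V_3 - V_2 - V_6  [with V_3=2, V_2=6, V_6=-2]  = -8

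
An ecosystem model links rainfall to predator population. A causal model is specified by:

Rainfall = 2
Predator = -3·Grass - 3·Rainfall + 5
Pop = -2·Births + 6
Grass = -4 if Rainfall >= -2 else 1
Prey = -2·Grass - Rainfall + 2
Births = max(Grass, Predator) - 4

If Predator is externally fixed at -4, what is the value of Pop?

Under do(Predator=-4), the mechanism Predator = -3·Grass - 3·Rainfall + 5 is discarded; Predator is fixed at -4.
Grass = -4 if Rainfall >= -2 else 1  [with Rainfall=2]  = -4
Births = max(Grass, Predator) - 4  [with Grass=-4, Predator=-4]  = -8
Pop = -2·Births + 6  [with Births=-8]  = 22

22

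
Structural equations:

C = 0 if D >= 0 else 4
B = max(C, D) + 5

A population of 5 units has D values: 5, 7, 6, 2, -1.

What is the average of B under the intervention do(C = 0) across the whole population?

do(C=0) breaks C's dependence on D. With C=0 fixed, B across the units is 10, 12, 11, 7, 5, mean 9.

9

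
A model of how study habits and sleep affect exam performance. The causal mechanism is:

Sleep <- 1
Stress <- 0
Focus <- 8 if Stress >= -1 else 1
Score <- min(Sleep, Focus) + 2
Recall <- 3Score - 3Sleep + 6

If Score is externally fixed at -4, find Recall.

-9

Intervening sets Score = -4 and removes its equation (Score <- min(Sleep, Focus) + 2).
Recall = 3Score - 3Sleep + 6  [with Score=-4, Sleep=1]  = -9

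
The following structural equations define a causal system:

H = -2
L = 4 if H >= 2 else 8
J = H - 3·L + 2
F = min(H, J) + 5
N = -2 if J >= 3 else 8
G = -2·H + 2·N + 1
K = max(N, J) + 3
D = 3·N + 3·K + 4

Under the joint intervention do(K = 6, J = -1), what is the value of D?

46

Setting K = 6, J = -1 by intervention discards those variables' equations.
N = -2 if J >= 3 else 8  [with J=-1]  = 8
D = 3·N + 3·K + 4  [with N=8, K=6]  = 46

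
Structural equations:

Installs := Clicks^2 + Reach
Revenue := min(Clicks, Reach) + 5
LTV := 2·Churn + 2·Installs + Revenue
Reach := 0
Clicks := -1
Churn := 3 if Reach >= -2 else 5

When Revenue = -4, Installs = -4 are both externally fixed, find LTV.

-6

The joint intervention fixes Revenue = -4, Installs = -4, removing each variable's own equation.
Churn = 3 if Reach >= -2 else 5  [with Reach=0]  = 3
LTV = 2·Churn + 2·Installs + Revenue  [with Churn=3, Installs=-4, Revenue=-4]  = -6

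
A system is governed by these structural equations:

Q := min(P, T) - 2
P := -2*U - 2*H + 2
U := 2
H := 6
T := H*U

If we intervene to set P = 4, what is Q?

2

do(P=4) replaces the equation P := -2*U - 2*H + 2 with the constant P = 4.
T = H*U  [with H=6, U=2]  = 12
Q = min(P, T) - 2  [with P=4, T=12]  = 2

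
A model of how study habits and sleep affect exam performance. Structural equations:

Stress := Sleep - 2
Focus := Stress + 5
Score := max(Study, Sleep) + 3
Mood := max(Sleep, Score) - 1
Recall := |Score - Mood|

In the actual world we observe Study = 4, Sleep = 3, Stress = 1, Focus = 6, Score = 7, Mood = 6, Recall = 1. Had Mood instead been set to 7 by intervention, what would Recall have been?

Intervening sets Mood = 7 and removes its equation (Mood := max(Sleep, Score) - 1).
Score = max(Study, Sleep) + 3  [with Study=4, Sleep=3]  = 7
Recall = |Score - Mood|  [with Score=7, Mood=7]  = 0

0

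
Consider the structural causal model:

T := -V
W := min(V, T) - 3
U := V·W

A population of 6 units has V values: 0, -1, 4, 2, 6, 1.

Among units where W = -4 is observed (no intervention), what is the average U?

E[U|W=-4] averages over only the 2 units with W=-4 (V = -1, 1): U = 4, -4, mean 0.

0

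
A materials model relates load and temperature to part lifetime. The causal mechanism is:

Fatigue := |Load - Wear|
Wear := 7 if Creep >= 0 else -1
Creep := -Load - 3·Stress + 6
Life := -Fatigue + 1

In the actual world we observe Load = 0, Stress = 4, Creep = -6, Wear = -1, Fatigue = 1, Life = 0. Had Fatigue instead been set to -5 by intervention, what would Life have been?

The intervention breaks the incoming arrows to Fatigue: Fatigue := |Load - Wear| no longer applies, and Fatigue = -5.
Life = -Fatigue + 1  [with Fatigue=-5]  = 6

6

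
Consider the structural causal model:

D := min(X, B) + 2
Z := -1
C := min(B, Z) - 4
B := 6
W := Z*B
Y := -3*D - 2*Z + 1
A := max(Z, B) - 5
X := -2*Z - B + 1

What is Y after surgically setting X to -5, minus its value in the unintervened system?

The intervention breaks the incoming arrows to X: X := -2*Z - B + 1 no longer applies, and X = -5.
D = min(X, B) + 2  [with X=-5, B=6]  = -3
Y = -3*D - 2*Z + 1  [with D=-3, Z=-1]  = 12
Without intervention: X = -2*Z - B + 1  [with Z=-1, B=6]  = -3; D = min(X, B) + 2  [with X=-3, B=6]  = -1; Y = -3*D - 2*Z + 1  [with D=-1, Z=-1]  = 6.
Change = 12 − 6 = 6.

6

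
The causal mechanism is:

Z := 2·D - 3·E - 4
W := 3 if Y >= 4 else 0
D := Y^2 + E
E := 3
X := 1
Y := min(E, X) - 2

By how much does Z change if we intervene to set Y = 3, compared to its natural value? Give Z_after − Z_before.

16

do(Y=3) replaces the equation Y := min(E, X) - 2 with the constant Y = 3.
D = Y^2 + E  [with Y=3, E=3]  = 12
Z = 2·D - 3·E - 4  [with D=12, E=3]  = 11
Without intervention: Y = min(E, X) - 2  [with E=3, X=1]  = -1; D = Y^2 + E  [with Y=-1, E=3]  = 4; Z = 2·D - 3·E - 4  [with D=4, E=3]  = -5.
Change = 11 − (-5) = 16.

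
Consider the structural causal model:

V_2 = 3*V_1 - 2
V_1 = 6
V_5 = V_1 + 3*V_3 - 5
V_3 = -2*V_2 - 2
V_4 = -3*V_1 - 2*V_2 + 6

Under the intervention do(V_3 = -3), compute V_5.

-8

do(V_3=-3) replaces the equation V_3 = -2*V_2 - 2 with the constant V_3 = -3.
V_5 = V_1 + 3*V_3 - 5  [with V_1=6, V_3=-3]  = -8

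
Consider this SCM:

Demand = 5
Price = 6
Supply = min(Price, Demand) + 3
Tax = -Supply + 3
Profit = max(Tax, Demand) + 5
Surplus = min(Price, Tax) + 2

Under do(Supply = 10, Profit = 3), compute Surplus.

Setting Supply = 10, Profit = 3 by intervention discards those variables' equations.
Tax = -Supply + 3  [with Supply=10]  = -7
Surplus = min(Price, Tax) + 2  [with Price=6, Tax=-7]  = -5

-5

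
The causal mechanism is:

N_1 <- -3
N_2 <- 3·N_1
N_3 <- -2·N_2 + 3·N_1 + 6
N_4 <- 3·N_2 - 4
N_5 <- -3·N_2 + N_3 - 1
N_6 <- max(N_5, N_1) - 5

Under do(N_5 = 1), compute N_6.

-4

The intervention breaks the incoming arrows to N_5: N_5 <- -3·N_2 + N_3 - 1 no longer applies, and N_5 = 1.
N_6 = max(N_5, N_1) - 5  [with N_5=1, N_1=-3]  = -4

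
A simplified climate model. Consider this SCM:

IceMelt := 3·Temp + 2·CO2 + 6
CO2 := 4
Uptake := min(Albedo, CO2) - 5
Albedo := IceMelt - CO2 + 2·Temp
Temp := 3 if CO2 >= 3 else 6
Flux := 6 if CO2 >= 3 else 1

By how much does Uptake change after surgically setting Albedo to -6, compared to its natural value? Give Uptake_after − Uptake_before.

Under do(Albedo=-6), the mechanism Albedo := IceMelt - CO2 + 2·Temp is discarded; Albedo is fixed at -6.
Uptake = min(Albedo, CO2) - 5  [with Albedo=-6, CO2=4]  = -11
Without intervention: Temp = 3 if CO2 >= 3 else 6  [with CO2=4]  = 3; IceMelt = 3·Temp + 2·CO2 + 6  [with Temp=3, CO2=4]  = 23; Albedo = IceMelt - CO2 + 2·Temp  [with IceMelt=23, CO2=4, Temp=3]  = 25; Uptake = min(Albedo, CO2) - 5  [with Albedo=25, CO2=4]  = -1.
Change = -11 − (-1) = -10.

-10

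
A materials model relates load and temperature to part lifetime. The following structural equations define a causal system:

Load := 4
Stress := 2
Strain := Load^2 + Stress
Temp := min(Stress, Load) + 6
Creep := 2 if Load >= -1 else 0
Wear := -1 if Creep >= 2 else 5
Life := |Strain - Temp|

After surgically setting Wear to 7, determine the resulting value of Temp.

do(Wear=7) replaces the equation Wear := -1 if Creep >= 2 else 5 with the constant Wear = 7.
No directed path runs from Wear to Temp, so Temp keeps its natural value.
Temp = min(Stress, Load) + 6  [with Stress=2, Load=4]  = 8

8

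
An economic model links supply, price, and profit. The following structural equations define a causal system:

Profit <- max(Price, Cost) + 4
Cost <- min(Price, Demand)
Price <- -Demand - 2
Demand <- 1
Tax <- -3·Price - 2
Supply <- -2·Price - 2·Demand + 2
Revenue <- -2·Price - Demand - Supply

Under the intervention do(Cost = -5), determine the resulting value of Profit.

The intervention breaks the incoming arrows to Cost: Cost <- min(Price, Demand) no longer applies, and Cost = -5.
Price = -Demand - 2  [with Demand=1]  = -3
Profit = max(Price, Cost) + 4  [with Price=-3, Cost=-5]  = 1

1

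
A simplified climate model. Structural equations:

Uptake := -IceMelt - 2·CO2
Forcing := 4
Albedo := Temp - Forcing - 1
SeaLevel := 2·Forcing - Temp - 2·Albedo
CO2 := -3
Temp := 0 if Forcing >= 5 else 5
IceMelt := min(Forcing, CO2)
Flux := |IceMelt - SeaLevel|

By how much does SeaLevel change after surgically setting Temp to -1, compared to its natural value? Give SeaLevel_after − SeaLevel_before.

The intervention breaks the incoming arrows to Temp: Temp := 0 if Forcing >= 5 else 5 no longer applies, and Temp = -1.
Albedo = Temp - Forcing - 1  [with Temp=-1, Forcing=4]  = -6
SeaLevel = 2·Forcing - Temp - 2·Albedo  [with Forcing=4, Temp=-1, Albedo=-6]  = 21
Without intervention: Temp = 0 if Forcing >= 5 else 5  [with Forcing=4]  = 5; Albedo = Temp - Forcing - 1  [with Temp=5, Forcing=4]  = 0; SeaLevel = 2·Forcing - Temp - 2·Albedo  [with Forcing=4, Temp=5, Albedo=0]  = 3.
Change = 21 − 3 = 18.

18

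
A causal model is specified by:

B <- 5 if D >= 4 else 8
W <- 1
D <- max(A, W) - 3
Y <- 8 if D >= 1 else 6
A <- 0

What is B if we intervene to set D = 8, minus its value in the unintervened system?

-3

do(D=8) replaces the equation D <- max(A, W) - 3 with the constant D = 8.
B = 5 if D >= 4 else 8  [with D=8]  = 5
Without intervention: D = max(A, W) - 3  [with A=0, W=1]  = -2; B = 5 if D >= 4 else 8  [with D=-2]  = 8.
Change = 5 − 8 = -3.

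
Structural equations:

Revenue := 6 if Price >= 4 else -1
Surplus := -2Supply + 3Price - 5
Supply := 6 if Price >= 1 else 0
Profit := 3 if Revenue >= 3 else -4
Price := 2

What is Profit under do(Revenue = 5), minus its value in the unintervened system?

The intervention breaks the incoming arrows to Revenue: Revenue := 6 if Price >= 4 else -1 no longer applies, and Revenue = 5.
Profit = 3 if Revenue >= 3 else -4  [with Revenue=5]  = 3
Without intervention: Revenue = 6 if Price >= 4 else -1  [with Price=2]  = -1; Profit = 3 if Revenue >= 3 else -4  [with Revenue=-1]  = -4.
Change = 3 − (-4) = 7.

7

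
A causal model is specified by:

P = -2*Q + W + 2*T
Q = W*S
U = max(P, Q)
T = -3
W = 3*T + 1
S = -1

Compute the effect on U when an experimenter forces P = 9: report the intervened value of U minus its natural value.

1

The intervention breaks the incoming arrows to P: P = -2*Q + W + 2*T no longer applies, and P = 9.
W = 3*T + 1  [with T=-3]  = -8
Q = W*S  [with W=-8, S=-1]  = 8
U = max(P, Q)  [with P=9, Q=8]  = 9
Without intervention: W = 3*T + 1  [with T=-3]  = -8; Q = W*S  [with W=-8, S=-1]  = 8; P = -2*Q + W + 2*T  [with Q=8, W=-8, T=-3]  = -30; U = max(P, Q)  [with P=-30, Q=8]  = 8.
Change = 9 − 8 = 1.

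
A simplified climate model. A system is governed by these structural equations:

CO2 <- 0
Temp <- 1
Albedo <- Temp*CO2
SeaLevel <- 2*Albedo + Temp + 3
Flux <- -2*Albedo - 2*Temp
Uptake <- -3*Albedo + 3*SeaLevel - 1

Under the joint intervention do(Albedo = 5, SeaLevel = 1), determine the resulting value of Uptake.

-13

Setting Albedo = 5, SeaLevel = 1 by intervention discards those variables' equations.
Uptake = -3*Albedo + 3*SeaLevel - 1  [with Albedo=5, SeaLevel=1]  = -13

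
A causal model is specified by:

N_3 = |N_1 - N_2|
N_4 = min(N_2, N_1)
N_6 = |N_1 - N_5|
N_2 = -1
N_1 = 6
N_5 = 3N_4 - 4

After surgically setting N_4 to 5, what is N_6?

Under do(N_4=5), the mechanism N_4 = min(N_2, N_1) is discarded; N_4 is fixed at 5.
N_5 = 3N_4 - 4  [with N_4=5]  = 11
N_6 = |N_1 - N_5|  [with N_1=6, N_5=11]  = 5

5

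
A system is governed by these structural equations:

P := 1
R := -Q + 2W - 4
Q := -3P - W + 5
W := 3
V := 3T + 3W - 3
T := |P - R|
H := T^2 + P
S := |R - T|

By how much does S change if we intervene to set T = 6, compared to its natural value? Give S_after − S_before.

2

do(T=6) replaces the equation T := |P - R| with the constant T = 6.
Q = -3P - W + 5  [with P=1, W=3]  = -1
R = -Q + 2W - 4  [with Q=-1, W=3]  = 3
S = |R - T|  [with R=3, T=6]  = 3
Without intervention: Q = -3P - W + 5  [with P=1, W=3]  = -1; R = -Q + 2W - 4  [with Q=-1, W=3]  = 3; T = |P - R|  [with P=1, R=3]  = 2; S = |R - T|  [with R=3, T=2]  = 1.
Change = 3 − 1 = 2.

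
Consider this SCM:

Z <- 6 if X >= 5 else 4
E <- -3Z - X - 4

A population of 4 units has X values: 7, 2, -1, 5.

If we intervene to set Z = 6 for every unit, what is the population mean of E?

Under do(Z=6), Z's equation is replaced by Z=6 for every unit. Per-unit E: -29, -24, -21, -27. Mean = -25.25.

-25.25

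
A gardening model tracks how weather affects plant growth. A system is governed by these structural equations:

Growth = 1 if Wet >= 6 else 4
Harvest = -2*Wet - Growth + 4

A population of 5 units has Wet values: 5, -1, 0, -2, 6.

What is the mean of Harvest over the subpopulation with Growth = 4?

-1

E[Harvest|Growth=4] averages over only the 4 units with Growth=4 (Wet = 5, -1, 0, -2): Harvest = -10, 2, 0, 4, mean -1.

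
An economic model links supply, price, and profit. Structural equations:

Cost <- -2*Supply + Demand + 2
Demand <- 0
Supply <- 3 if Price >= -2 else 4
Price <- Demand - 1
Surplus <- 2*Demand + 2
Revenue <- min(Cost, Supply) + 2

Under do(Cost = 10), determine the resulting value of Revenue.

5

Intervening sets Cost = 10 and removes its equation (Cost <- -2*Supply + Demand + 2).
Price = Demand - 1  [with Demand=0]  = -1
Supply = 3 if Price >= -2 else 4  [with Price=-1]  = 3
Revenue = min(Cost, Supply) + 2  [with Cost=10, Supply=3]  = 5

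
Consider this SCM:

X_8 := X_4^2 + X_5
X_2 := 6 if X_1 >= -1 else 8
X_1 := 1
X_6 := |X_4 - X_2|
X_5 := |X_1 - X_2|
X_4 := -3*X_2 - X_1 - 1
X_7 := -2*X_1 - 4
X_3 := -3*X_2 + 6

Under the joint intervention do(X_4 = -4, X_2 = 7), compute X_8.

The joint intervention fixes X_4 = -4, X_2 = 7, removing each variable's own equation.
X_5 = |X_1 - X_2|  [with X_1=1, X_2=7]  = 6
X_8 = X_4^2 + X_5  [with X_4=-4, X_5=6]  = 22

22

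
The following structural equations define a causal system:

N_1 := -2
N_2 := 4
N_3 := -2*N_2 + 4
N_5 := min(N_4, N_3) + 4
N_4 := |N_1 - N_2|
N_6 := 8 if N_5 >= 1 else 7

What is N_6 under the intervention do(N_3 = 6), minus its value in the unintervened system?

1

The intervention breaks the incoming arrows to N_3: N_3 := -2*N_2 + 4 no longer applies, and N_3 = 6.
N_4 = |N_1 - N_2|  [with N_1=-2, N_2=4]  = 6
N_5 = min(N_4, N_3) + 4  [with N_4=6, N_3=6]  = 10
N_6 = 8 if N_5 >= 1 else 7  [with N_5=10]  = 8
Without intervention: N_3 = -2*N_2 + 4  [with N_2=4]  = -4; N_4 = |N_1 - N_2|  [with N_1=-2, N_2=4]  = 6; N_5 = min(N_4, N_3) + 4  [with N_4=6, N_3=-4]  = 0; N_6 = 8 if N_5 >= 1 else 7  [with N_5=0]  = 7.
Change = 8 − 7 = 1.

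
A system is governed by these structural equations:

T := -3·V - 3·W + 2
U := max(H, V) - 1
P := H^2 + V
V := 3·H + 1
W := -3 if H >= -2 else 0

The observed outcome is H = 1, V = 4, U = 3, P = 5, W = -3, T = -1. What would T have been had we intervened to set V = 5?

-4

Under do(V=5), the mechanism V := 3·H + 1 is discarded; V is fixed at 5.
W = -3 if H >= -2 else 0  [with H=1]  = -3
T = -3·V - 3·W + 2  [with V=5, W=-3]  = -4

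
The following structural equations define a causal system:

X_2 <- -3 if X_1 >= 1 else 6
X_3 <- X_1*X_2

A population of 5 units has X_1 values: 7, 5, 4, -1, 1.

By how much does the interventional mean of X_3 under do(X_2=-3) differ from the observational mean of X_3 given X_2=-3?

Under do(X_2=-3), X_2's equation is replaced by X_2=-3 for every unit. Per-unit X_3: -21, -15, -12, 3, -3. Mean = -9.6.
Conditioning on X_2=-3 selects the 4 unit(s) with X_1 ∈ {7, 5, 4, 1}. Their X_3 values: -21, -15, -12, -3. Mean = -12.75.
Difference = -9.6 − (-12.75) = 3.15.

3.15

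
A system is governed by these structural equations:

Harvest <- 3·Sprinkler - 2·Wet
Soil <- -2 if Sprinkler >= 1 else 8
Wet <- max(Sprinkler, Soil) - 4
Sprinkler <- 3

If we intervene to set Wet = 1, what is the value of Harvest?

7

The intervention breaks the incoming arrows to Wet: Wet <- max(Sprinkler, Soil) - 4 no longer applies, and Wet = 1.
Harvest = 3·Sprinkler - 2·Wet  [with Sprinkler=3, Wet=1]  = 7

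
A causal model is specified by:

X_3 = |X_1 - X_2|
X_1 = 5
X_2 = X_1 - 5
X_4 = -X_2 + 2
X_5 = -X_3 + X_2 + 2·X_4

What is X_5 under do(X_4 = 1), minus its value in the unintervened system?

Intervening sets X_4 = 1 and removes its equation (X_4 = -X_2 + 2).
X_2 = X_1 - 5  [with X_1=5]  = 0
X_3 = |X_1 - X_2|  [with X_1=5, X_2=0]  = 5
X_5 = -X_3 + X_2 + 2·X_4  [with X_3=5, X_2=0, X_4=1]  = -3
Without intervention: X_2 = X_1 - 5  [with X_1=5]  = 0; X_3 = |X_1 - X_2|  [with X_1=5, X_2=0]  = 5; X_4 = -X_2 + 2  [with X_2=0]  = 2; X_5 = -X_3 + X_2 + 2·X_4  [with X_3=5, X_2=0, X_4=2]  = -1.
Change = -3 − (-1) = -2.

-2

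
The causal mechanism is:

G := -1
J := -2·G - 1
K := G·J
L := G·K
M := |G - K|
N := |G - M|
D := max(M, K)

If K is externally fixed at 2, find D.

3

The intervention breaks the incoming arrows to K: K := G·J no longer applies, and K = 2.
M = |G - K|  [with G=-1, K=2]  = 3
D = max(M, K)  [with M=3, K=2]  = 3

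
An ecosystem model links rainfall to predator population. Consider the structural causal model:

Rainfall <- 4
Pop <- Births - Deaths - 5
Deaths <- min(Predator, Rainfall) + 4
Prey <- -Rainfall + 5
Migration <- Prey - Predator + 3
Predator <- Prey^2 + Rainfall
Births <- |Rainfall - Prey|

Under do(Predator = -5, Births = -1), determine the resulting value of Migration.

Setting Predator = -5, Births = -1 by intervention discards those variables' equations.
Prey = -Rainfall + 5  [with Rainfall=4]  = 1
Migration = Prey - Predator + 3  [with Prey=1, Predator=-5]  = 9

9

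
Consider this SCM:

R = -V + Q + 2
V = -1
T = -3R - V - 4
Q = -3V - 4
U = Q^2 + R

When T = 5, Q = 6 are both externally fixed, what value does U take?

The joint intervention fixes T = 5, Q = 6, removing each variable's own equation.
R = -V + Q + 2  [with V=-1, Q=6]  = 9
U = Q^2 + R  [with Q=6, R=9]  = 45

45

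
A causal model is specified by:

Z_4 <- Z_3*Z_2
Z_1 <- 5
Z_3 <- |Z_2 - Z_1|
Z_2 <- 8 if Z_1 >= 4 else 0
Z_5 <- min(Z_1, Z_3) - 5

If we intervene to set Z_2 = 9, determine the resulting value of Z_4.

36

Under do(Z_2=9), the mechanism Z_2 <- 8 if Z_1 >= 4 else 0 is discarded; Z_2 is fixed at 9.
Z_3 = |Z_2 - Z_1|  [with Z_2=9, Z_1=5]  = 4
Z_4 = Z_3*Z_2  [with Z_3=4, Z_2=9]  = 36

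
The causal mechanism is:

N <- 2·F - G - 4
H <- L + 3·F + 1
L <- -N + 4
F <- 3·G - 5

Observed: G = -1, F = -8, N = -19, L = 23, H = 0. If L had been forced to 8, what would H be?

Intervening sets L = 8 and removes its equation (L <- -N + 4).
F = 3·G - 5  [with G=-1]  = -8
H = L + 3·F + 1  [with L=8, F=-8]  = -15

-15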